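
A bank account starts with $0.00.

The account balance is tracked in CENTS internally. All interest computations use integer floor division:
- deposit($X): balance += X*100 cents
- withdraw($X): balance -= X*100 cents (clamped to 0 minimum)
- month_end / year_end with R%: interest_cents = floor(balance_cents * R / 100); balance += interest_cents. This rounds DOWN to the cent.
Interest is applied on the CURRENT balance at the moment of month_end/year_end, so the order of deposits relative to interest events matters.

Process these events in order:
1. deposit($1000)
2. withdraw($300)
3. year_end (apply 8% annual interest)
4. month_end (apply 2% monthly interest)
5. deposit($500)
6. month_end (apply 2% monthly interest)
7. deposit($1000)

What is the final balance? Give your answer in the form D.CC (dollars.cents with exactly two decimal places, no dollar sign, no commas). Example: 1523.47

After 1 (deposit($1000)): balance=$1000.00 total_interest=$0.00
After 2 (withdraw($300)): balance=$700.00 total_interest=$0.00
After 3 (year_end (apply 8% annual interest)): balance=$756.00 total_interest=$56.00
After 4 (month_end (apply 2% monthly interest)): balance=$771.12 total_interest=$71.12
After 5 (deposit($500)): balance=$1271.12 total_interest=$71.12
After 6 (month_end (apply 2% monthly interest)): balance=$1296.54 total_interest=$96.54
After 7 (deposit($1000)): balance=$2296.54 total_interest=$96.54

Answer: 2296.54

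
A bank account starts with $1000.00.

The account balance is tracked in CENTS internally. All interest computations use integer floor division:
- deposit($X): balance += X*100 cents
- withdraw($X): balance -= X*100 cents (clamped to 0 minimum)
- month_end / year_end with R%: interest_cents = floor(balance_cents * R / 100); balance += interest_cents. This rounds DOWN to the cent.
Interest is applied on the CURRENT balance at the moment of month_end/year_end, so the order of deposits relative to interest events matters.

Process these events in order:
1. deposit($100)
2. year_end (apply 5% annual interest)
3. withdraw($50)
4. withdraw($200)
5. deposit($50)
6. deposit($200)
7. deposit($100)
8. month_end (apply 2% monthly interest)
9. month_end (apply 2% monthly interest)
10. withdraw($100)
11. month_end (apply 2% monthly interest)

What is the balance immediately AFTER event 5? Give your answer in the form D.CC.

Answer: 955.00

Derivation:
After 1 (deposit($100)): balance=$1100.00 total_interest=$0.00
After 2 (year_end (apply 5% annual interest)): balance=$1155.00 total_interest=$55.00
After 3 (withdraw($50)): balance=$1105.00 total_interest=$55.00
After 4 (withdraw($200)): balance=$905.00 total_interest=$55.00
After 5 (deposit($50)): balance=$955.00 total_interest=$55.00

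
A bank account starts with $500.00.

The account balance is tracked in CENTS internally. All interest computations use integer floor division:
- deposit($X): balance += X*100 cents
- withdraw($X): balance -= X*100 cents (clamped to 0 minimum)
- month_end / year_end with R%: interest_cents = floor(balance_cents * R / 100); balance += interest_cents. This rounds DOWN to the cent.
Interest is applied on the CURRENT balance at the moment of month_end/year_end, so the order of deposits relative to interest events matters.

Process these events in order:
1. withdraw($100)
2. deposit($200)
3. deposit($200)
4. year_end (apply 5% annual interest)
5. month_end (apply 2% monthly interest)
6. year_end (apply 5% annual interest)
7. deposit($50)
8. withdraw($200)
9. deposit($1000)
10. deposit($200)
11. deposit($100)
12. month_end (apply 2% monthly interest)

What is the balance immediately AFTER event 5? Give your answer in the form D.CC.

Answer: 856.80

Derivation:
After 1 (withdraw($100)): balance=$400.00 total_interest=$0.00
After 2 (deposit($200)): balance=$600.00 total_interest=$0.00
After 3 (deposit($200)): balance=$800.00 total_interest=$0.00
After 4 (year_end (apply 5% annual interest)): balance=$840.00 total_interest=$40.00
After 5 (month_end (apply 2% monthly interest)): balance=$856.80 total_interest=$56.80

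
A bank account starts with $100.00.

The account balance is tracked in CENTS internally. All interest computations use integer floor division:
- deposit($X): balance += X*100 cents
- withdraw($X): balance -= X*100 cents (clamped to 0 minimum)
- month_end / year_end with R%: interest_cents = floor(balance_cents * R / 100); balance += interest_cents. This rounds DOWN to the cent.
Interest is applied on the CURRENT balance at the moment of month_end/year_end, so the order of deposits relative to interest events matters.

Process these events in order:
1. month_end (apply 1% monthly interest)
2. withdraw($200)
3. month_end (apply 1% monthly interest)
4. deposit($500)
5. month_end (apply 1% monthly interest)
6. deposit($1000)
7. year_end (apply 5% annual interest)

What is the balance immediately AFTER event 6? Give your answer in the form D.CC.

Answer: 1505.00

Derivation:
After 1 (month_end (apply 1% monthly interest)): balance=$101.00 total_interest=$1.00
After 2 (withdraw($200)): balance=$0.00 total_interest=$1.00
After 3 (month_end (apply 1% monthly interest)): balance=$0.00 total_interest=$1.00
After 4 (deposit($500)): balance=$500.00 total_interest=$1.00
After 5 (month_end (apply 1% monthly interest)): balance=$505.00 total_interest=$6.00
After 6 (deposit($1000)): balance=$1505.00 total_interest=$6.00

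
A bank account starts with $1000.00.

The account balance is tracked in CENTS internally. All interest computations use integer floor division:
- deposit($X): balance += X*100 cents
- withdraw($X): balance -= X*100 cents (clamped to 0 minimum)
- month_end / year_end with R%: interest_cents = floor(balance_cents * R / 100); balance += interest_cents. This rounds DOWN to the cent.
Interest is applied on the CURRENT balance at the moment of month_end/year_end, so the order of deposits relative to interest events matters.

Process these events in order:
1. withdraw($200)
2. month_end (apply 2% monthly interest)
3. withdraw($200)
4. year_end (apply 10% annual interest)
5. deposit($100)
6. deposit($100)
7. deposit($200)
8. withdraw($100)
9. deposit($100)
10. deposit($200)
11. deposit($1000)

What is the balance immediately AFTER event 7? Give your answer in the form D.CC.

After 1 (withdraw($200)): balance=$800.00 total_interest=$0.00
After 2 (month_end (apply 2% monthly interest)): balance=$816.00 total_interest=$16.00
After 3 (withdraw($200)): balance=$616.00 total_interest=$16.00
After 4 (year_end (apply 10% annual interest)): balance=$677.60 total_interest=$77.60
After 5 (deposit($100)): balance=$777.60 total_interest=$77.60
After 6 (deposit($100)): balance=$877.60 total_interest=$77.60
After 7 (deposit($200)): balance=$1077.60 total_interest=$77.60

Answer: 1077.60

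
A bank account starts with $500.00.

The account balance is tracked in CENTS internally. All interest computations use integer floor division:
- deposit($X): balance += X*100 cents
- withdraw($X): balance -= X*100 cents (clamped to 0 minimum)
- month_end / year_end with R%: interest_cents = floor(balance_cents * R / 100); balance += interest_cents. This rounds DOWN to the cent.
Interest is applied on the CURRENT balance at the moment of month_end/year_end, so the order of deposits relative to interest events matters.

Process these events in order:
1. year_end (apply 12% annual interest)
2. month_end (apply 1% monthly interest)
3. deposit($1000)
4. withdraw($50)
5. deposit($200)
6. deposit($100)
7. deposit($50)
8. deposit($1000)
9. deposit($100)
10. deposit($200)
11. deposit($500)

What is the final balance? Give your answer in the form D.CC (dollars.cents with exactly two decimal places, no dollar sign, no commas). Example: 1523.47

After 1 (year_end (apply 12% annual interest)): balance=$560.00 total_interest=$60.00
After 2 (month_end (apply 1% monthly interest)): balance=$565.60 total_interest=$65.60
After 3 (deposit($1000)): balance=$1565.60 total_interest=$65.60
After 4 (withdraw($50)): balance=$1515.60 total_interest=$65.60
After 5 (deposit($200)): balance=$1715.60 total_interest=$65.60
After 6 (deposit($100)): balance=$1815.60 total_interest=$65.60
After 7 (deposit($50)): balance=$1865.60 total_interest=$65.60
After 8 (deposit($1000)): balance=$2865.60 total_interest=$65.60
After 9 (deposit($100)): balance=$2965.60 total_interest=$65.60
After 10 (deposit($200)): balance=$3165.60 total_interest=$65.60
After 11 (deposit($500)): balance=$3665.60 total_interest=$65.60

Answer: 3665.60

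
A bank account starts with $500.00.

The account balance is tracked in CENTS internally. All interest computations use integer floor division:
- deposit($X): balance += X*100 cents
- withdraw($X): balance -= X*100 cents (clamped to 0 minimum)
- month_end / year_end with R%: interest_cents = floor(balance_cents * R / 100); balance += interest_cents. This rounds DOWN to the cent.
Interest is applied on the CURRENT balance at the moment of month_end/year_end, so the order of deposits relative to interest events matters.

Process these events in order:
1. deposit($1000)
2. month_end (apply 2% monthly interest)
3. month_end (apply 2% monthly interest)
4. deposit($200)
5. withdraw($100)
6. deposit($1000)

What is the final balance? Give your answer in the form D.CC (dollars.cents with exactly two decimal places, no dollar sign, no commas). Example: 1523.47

Answer: 2660.60

Derivation:
After 1 (deposit($1000)): balance=$1500.00 total_interest=$0.00
After 2 (month_end (apply 2% monthly interest)): balance=$1530.00 total_interest=$30.00
After 3 (month_end (apply 2% monthly interest)): balance=$1560.60 total_interest=$60.60
After 4 (deposit($200)): balance=$1760.60 total_interest=$60.60
After 5 (withdraw($100)): balance=$1660.60 total_interest=$60.60
After 6 (deposit($1000)): balance=$2660.60 total_interest=$60.60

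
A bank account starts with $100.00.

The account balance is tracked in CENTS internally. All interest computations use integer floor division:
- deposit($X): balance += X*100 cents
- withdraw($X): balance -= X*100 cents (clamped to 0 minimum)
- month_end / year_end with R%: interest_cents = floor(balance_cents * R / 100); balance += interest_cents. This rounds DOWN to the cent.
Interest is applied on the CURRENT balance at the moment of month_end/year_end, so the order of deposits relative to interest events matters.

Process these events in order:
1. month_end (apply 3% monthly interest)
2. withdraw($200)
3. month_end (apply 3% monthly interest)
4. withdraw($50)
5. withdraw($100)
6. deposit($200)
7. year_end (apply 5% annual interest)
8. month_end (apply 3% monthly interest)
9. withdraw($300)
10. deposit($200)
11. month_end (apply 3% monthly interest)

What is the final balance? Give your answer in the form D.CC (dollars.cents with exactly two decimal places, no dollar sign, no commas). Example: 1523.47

After 1 (month_end (apply 3% monthly interest)): balance=$103.00 total_interest=$3.00
After 2 (withdraw($200)): balance=$0.00 total_interest=$3.00
After 3 (month_end (apply 3% monthly interest)): balance=$0.00 total_interest=$3.00
After 4 (withdraw($50)): balance=$0.00 total_interest=$3.00
After 5 (withdraw($100)): balance=$0.00 total_interest=$3.00
After 6 (deposit($200)): balance=$200.00 total_interest=$3.00
After 7 (year_end (apply 5% annual interest)): balance=$210.00 total_interest=$13.00
After 8 (month_end (apply 3% monthly interest)): balance=$216.30 total_interest=$19.30
After 9 (withdraw($300)): balance=$0.00 total_interest=$19.30
After 10 (deposit($200)): balance=$200.00 total_interest=$19.30
After 11 (month_end (apply 3% monthly interest)): balance=$206.00 total_interest=$25.30

Answer: 206.00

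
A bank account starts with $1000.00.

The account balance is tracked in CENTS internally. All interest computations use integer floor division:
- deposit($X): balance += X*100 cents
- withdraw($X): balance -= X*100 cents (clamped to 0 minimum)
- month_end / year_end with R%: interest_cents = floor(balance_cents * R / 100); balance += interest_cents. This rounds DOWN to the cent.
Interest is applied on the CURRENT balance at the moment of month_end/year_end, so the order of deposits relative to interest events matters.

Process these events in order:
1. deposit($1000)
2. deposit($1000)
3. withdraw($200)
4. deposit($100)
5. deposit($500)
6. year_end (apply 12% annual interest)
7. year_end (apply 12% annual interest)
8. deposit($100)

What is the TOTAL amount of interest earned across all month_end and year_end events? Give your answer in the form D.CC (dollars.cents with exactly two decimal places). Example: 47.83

Answer: 864.96

Derivation:
After 1 (deposit($1000)): balance=$2000.00 total_interest=$0.00
After 2 (deposit($1000)): balance=$3000.00 total_interest=$0.00
After 3 (withdraw($200)): balance=$2800.00 total_interest=$0.00
After 4 (deposit($100)): balance=$2900.00 total_interest=$0.00
After 5 (deposit($500)): balance=$3400.00 total_interest=$0.00
After 6 (year_end (apply 12% annual interest)): balance=$3808.00 total_interest=$408.00
After 7 (year_end (apply 12% annual interest)): balance=$4264.96 total_interest=$864.96
After 8 (deposit($100)): balance=$4364.96 total_interest=$864.96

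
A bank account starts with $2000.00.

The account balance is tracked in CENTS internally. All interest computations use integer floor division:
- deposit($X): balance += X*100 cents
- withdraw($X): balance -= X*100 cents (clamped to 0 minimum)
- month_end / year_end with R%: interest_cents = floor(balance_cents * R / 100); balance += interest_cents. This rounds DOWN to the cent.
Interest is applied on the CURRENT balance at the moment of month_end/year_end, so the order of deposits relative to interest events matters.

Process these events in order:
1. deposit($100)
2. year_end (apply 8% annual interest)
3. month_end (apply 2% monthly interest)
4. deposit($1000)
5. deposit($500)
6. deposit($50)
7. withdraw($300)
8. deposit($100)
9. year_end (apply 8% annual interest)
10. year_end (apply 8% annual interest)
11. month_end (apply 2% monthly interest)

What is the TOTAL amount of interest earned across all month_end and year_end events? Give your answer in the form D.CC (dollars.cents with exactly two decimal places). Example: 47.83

Answer: 908.38

Derivation:
After 1 (deposit($100)): balance=$2100.00 total_interest=$0.00
After 2 (year_end (apply 8% annual interest)): balance=$2268.00 total_interest=$168.00
After 3 (month_end (apply 2% monthly interest)): balance=$2313.36 total_interest=$213.36
After 4 (deposit($1000)): balance=$3313.36 total_interest=$213.36
After 5 (deposit($500)): balance=$3813.36 total_interest=$213.36
After 6 (deposit($50)): balance=$3863.36 total_interest=$213.36
After 7 (withdraw($300)): balance=$3563.36 total_interest=$213.36
After 8 (deposit($100)): balance=$3663.36 total_interest=$213.36
After 9 (year_end (apply 8% annual interest)): balance=$3956.42 total_interest=$506.42
After 10 (year_end (apply 8% annual interest)): balance=$4272.93 total_interest=$822.93
After 11 (month_end (apply 2% monthly interest)): balance=$4358.38 total_interest=$908.38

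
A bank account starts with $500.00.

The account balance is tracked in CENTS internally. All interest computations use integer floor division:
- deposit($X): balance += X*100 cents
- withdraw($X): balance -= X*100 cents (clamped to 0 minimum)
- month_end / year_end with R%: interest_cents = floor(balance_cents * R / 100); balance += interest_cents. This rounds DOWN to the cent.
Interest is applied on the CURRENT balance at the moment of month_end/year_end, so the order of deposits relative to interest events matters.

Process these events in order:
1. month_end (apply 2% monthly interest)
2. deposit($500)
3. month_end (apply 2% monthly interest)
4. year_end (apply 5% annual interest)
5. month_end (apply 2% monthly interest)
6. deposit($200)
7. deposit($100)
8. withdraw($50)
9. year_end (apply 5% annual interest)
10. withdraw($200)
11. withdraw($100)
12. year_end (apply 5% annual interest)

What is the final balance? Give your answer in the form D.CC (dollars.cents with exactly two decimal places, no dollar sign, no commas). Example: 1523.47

Answer: 1177.05

Derivation:
After 1 (month_end (apply 2% monthly interest)): balance=$510.00 total_interest=$10.00
After 2 (deposit($500)): balance=$1010.00 total_interest=$10.00
After 3 (month_end (apply 2% monthly interest)): balance=$1030.20 total_interest=$30.20
After 4 (year_end (apply 5% annual interest)): balance=$1081.71 total_interest=$81.71
After 5 (month_end (apply 2% monthly interest)): balance=$1103.34 total_interest=$103.34
After 6 (deposit($200)): balance=$1303.34 total_interest=$103.34
After 7 (deposit($100)): balance=$1403.34 total_interest=$103.34
After 8 (withdraw($50)): balance=$1353.34 total_interest=$103.34
After 9 (year_end (apply 5% annual interest)): balance=$1421.00 total_interest=$171.00
After 10 (withdraw($200)): balance=$1221.00 total_interest=$171.00
After 11 (withdraw($100)): balance=$1121.00 total_interest=$171.00
After 12 (year_end (apply 5% annual interest)): balance=$1177.05 total_interest=$227.05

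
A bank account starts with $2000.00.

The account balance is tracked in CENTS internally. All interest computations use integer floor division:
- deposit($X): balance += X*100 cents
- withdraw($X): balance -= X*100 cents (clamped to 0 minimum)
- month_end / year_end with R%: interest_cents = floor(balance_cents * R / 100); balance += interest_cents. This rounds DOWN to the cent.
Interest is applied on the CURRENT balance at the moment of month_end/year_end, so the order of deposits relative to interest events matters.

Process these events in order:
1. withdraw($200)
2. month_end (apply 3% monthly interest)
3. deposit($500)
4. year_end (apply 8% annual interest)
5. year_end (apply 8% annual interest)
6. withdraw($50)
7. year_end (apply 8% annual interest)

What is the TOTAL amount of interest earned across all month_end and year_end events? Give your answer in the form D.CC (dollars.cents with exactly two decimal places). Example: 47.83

Answer: 661.35

Derivation:
After 1 (withdraw($200)): balance=$1800.00 total_interest=$0.00
After 2 (month_end (apply 3% monthly interest)): balance=$1854.00 total_interest=$54.00
After 3 (deposit($500)): balance=$2354.00 total_interest=$54.00
After 4 (year_end (apply 8% annual interest)): balance=$2542.32 total_interest=$242.32
After 5 (year_end (apply 8% annual interest)): balance=$2745.70 total_interest=$445.70
After 6 (withdraw($50)): balance=$2695.70 total_interest=$445.70
After 7 (year_end (apply 8% annual interest)): balance=$2911.35 total_interest=$661.35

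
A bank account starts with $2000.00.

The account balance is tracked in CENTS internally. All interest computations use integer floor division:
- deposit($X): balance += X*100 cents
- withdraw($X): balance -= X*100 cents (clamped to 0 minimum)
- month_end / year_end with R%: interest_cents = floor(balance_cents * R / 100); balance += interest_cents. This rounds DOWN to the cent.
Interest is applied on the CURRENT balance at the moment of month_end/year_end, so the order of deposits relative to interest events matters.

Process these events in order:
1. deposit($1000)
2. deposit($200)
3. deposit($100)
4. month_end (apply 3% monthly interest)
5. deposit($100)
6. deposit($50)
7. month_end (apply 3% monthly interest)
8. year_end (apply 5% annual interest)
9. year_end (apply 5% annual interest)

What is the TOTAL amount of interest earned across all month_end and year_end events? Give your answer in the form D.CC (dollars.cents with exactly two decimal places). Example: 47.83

Answer: 580.15

Derivation:
After 1 (deposit($1000)): balance=$3000.00 total_interest=$0.00
After 2 (deposit($200)): balance=$3200.00 total_interest=$0.00
After 3 (deposit($100)): balance=$3300.00 total_interest=$0.00
After 4 (month_end (apply 3% monthly interest)): balance=$3399.00 total_interest=$99.00
After 5 (deposit($100)): balance=$3499.00 total_interest=$99.00
After 6 (deposit($50)): balance=$3549.00 total_interest=$99.00
After 7 (month_end (apply 3% monthly interest)): balance=$3655.47 total_interest=$205.47
After 8 (year_end (apply 5% annual interest)): balance=$3838.24 total_interest=$388.24
After 9 (year_end (apply 5% annual interest)): balance=$4030.15 total_interest=$580.15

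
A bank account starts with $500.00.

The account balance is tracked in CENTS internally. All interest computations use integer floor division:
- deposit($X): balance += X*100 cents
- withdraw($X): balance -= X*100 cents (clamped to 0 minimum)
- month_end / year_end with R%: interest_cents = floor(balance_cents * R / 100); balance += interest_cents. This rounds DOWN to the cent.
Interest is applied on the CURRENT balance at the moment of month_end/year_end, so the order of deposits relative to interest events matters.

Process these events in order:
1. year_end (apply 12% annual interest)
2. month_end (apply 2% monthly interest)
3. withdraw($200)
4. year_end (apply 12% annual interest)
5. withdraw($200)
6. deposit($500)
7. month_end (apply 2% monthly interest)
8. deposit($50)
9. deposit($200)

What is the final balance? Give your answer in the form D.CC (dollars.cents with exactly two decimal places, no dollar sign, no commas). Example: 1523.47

After 1 (year_end (apply 12% annual interest)): balance=$560.00 total_interest=$60.00
After 2 (month_end (apply 2% monthly interest)): balance=$571.20 total_interest=$71.20
After 3 (withdraw($200)): balance=$371.20 total_interest=$71.20
After 4 (year_end (apply 12% annual interest)): balance=$415.74 total_interest=$115.74
After 5 (withdraw($200)): balance=$215.74 total_interest=$115.74
After 6 (deposit($500)): balance=$715.74 total_interest=$115.74
After 7 (month_end (apply 2% monthly interest)): balance=$730.05 total_interest=$130.05
After 8 (deposit($50)): balance=$780.05 total_interest=$130.05
After 9 (deposit($200)): balance=$980.05 total_interest=$130.05

Answer: 980.05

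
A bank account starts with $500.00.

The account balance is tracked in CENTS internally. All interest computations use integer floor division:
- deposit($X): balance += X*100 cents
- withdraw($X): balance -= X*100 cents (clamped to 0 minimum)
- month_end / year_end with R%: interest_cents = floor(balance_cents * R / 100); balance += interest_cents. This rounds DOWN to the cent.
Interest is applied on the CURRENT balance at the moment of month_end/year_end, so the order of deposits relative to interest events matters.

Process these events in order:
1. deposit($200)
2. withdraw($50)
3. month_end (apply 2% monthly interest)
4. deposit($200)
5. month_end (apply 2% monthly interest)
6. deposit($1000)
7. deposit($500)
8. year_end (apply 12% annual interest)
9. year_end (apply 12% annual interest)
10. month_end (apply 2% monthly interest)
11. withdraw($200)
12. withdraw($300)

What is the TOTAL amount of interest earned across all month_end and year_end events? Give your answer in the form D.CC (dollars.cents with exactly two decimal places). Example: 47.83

Answer: 695.50

Derivation:
After 1 (deposit($200)): balance=$700.00 total_interest=$0.00
After 2 (withdraw($50)): balance=$650.00 total_interest=$0.00
After 3 (month_end (apply 2% monthly interest)): balance=$663.00 total_interest=$13.00
After 4 (deposit($200)): balance=$863.00 total_interest=$13.00
After 5 (month_end (apply 2% monthly interest)): balance=$880.26 total_interest=$30.26
After 6 (deposit($1000)): balance=$1880.26 total_interest=$30.26
After 7 (deposit($500)): balance=$2380.26 total_interest=$30.26
After 8 (year_end (apply 12% annual interest)): balance=$2665.89 total_interest=$315.89
After 9 (year_end (apply 12% annual interest)): balance=$2985.79 total_interest=$635.79
After 10 (month_end (apply 2% monthly interest)): balance=$3045.50 total_interest=$695.50
After 11 (withdraw($200)): balance=$2845.50 total_interest=$695.50
After 12 (withdraw($300)): balance=$2545.50 total_interest=$695.50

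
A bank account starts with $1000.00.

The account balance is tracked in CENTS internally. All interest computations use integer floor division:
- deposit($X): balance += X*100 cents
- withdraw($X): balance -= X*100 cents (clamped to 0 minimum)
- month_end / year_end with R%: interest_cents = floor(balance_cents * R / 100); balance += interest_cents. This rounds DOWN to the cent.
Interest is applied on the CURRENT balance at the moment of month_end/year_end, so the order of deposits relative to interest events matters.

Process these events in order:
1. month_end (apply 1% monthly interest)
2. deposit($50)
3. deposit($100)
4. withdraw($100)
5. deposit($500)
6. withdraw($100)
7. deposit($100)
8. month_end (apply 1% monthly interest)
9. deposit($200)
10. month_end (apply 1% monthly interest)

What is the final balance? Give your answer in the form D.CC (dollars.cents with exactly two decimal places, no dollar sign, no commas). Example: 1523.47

Answer: 1793.35

Derivation:
After 1 (month_end (apply 1% monthly interest)): balance=$1010.00 total_interest=$10.00
After 2 (deposit($50)): balance=$1060.00 total_interest=$10.00
After 3 (deposit($100)): balance=$1160.00 total_interest=$10.00
After 4 (withdraw($100)): balance=$1060.00 total_interest=$10.00
After 5 (deposit($500)): balance=$1560.00 total_interest=$10.00
After 6 (withdraw($100)): balance=$1460.00 total_interest=$10.00
After 7 (deposit($100)): balance=$1560.00 total_interest=$10.00
After 8 (month_end (apply 1% monthly interest)): balance=$1575.60 total_interest=$25.60
After 9 (deposit($200)): balance=$1775.60 total_interest=$25.60
After 10 (month_end (apply 1% monthly interest)): balance=$1793.35 total_interest=$43.35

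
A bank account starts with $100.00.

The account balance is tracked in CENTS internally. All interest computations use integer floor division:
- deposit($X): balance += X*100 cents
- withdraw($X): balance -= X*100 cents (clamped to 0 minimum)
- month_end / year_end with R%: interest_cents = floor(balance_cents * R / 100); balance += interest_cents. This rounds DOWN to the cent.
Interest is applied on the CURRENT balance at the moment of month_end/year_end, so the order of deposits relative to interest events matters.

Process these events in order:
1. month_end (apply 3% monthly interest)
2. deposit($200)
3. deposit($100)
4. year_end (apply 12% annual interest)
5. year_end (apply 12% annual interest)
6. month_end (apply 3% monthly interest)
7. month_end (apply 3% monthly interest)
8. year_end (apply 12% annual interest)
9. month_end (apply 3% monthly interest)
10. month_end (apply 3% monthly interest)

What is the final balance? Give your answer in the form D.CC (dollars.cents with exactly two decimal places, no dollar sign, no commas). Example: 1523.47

After 1 (month_end (apply 3% monthly interest)): balance=$103.00 total_interest=$3.00
After 2 (deposit($200)): balance=$303.00 total_interest=$3.00
After 3 (deposit($100)): balance=$403.00 total_interest=$3.00
After 4 (year_end (apply 12% annual interest)): balance=$451.36 total_interest=$51.36
After 5 (year_end (apply 12% annual interest)): balance=$505.52 total_interest=$105.52
After 6 (month_end (apply 3% monthly interest)): balance=$520.68 total_interest=$120.68
After 7 (month_end (apply 3% monthly interest)): balance=$536.30 total_interest=$136.30
After 8 (year_end (apply 12% annual interest)): balance=$600.65 total_interest=$200.65
After 9 (month_end (apply 3% monthly interest)): balance=$618.66 total_interest=$218.66
After 10 (month_end (apply 3% monthly interest)): balance=$637.21 total_interest=$237.21

Answer: 637.21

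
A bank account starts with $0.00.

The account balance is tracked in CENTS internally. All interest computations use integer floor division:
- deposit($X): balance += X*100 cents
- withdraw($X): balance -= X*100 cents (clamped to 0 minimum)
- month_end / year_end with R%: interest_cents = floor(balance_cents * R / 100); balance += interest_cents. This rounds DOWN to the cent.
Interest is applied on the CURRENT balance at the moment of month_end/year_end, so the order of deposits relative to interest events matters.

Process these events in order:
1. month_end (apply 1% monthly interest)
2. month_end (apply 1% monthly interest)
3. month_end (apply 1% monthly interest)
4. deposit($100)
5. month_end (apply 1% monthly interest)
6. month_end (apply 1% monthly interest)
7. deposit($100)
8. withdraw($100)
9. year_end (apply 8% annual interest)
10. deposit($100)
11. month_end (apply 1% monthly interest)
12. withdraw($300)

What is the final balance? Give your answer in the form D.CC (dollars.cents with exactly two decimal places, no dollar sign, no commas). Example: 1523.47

After 1 (month_end (apply 1% monthly interest)): balance=$0.00 total_interest=$0.00
After 2 (month_end (apply 1% monthly interest)): balance=$0.00 total_interest=$0.00
After 3 (month_end (apply 1% monthly interest)): balance=$0.00 total_interest=$0.00
After 4 (deposit($100)): balance=$100.00 total_interest=$0.00
After 5 (month_end (apply 1% monthly interest)): balance=$101.00 total_interest=$1.00
After 6 (month_end (apply 1% monthly interest)): balance=$102.01 total_interest=$2.01
After 7 (deposit($100)): balance=$202.01 total_interest=$2.01
After 8 (withdraw($100)): balance=$102.01 total_interest=$2.01
After 9 (year_end (apply 8% annual interest)): balance=$110.17 total_interest=$10.17
After 10 (deposit($100)): balance=$210.17 total_interest=$10.17
After 11 (month_end (apply 1% monthly interest)): balance=$212.27 total_interest=$12.27
After 12 (withdraw($300)): balance=$0.00 total_interest=$12.27

Answer: 0.00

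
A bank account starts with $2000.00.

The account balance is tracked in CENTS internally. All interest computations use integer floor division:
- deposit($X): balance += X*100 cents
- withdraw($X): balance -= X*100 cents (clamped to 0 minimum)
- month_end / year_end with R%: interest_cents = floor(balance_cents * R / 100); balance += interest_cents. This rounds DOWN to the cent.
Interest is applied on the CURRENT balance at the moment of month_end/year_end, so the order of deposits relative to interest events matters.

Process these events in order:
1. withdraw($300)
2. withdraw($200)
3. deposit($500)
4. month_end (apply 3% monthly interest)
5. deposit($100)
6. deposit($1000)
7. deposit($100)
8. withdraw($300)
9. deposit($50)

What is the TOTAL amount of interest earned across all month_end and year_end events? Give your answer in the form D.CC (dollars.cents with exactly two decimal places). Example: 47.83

Answer: 60.00

Derivation:
After 1 (withdraw($300)): balance=$1700.00 total_interest=$0.00
After 2 (withdraw($200)): balance=$1500.00 total_interest=$0.00
After 3 (deposit($500)): balance=$2000.00 total_interest=$0.00
After 4 (month_end (apply 3% monthly interest)): balance=$2060.00 total_interest=$60.00
After 5 (deposit($100)): balance=$2160.00 total_interest=$60.00
After 6 (deposit($1000)): balance=$3160.00 total_interest=$60.00
After 7 (deposit($100)): balance=$3260.00 total_interest=$60.00
After 8 (withdraw($300)): balance=$2960.00 total_interest=$60.00
After 9 (deposit($50)): balance=$3010.00 total_interest=$60.00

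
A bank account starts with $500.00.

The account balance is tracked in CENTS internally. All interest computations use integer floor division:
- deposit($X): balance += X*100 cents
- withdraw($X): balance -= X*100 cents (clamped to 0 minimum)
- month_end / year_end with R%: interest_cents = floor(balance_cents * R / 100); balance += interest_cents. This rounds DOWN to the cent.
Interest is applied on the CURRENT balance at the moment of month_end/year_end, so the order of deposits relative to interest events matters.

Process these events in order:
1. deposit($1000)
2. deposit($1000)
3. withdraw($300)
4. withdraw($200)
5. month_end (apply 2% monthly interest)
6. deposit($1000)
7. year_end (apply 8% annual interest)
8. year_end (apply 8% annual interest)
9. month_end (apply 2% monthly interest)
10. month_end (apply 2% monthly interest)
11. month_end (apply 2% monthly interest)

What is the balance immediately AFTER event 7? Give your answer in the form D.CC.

After 1 (deposit($1000)): balance=$1500.00 total_interest=$0.00
After 2 (deposit($1000)): balance=$2500.00 total_interest=$0.00
After 3 (withdraw($300)): balance=$2200.00 total_interest=$0.00
After 4 (withdraw($200)): balance=$2000.00 total_interest=$0.00
After 5 (month_end (apply 2% monthly interest)): balance=$2040.00 total_interest=$40.00
After 6 (deposit($1000)): balance=$3040.00 total_interest=$40.00
After 7 (year_end (apply 8% annual interest)): balance=$3283.20 total_interest=$283.20

Answer: 3283.20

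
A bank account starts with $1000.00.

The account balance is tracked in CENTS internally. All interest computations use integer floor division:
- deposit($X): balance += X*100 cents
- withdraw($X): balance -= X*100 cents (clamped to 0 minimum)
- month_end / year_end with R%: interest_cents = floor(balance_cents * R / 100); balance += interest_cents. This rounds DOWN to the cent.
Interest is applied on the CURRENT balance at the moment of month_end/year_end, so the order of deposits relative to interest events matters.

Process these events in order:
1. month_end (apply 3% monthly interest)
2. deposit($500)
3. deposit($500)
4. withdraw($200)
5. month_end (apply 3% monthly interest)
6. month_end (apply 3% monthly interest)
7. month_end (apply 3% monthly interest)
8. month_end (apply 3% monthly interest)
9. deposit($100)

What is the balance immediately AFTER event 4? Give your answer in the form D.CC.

After 1 (month_end (apply 3% monthly interest)): balance=$1030.00 total_interest=$30.00
After 2 (deposit($500)): balance=$1530.00 total_interest=$30.00
After 3 (deposit($500)): balance=$2030.00 total_interest=$30.00
After 4 (withdraw($200)): balance=$1830.00 total_interest=$30.00

Answer: 1830.00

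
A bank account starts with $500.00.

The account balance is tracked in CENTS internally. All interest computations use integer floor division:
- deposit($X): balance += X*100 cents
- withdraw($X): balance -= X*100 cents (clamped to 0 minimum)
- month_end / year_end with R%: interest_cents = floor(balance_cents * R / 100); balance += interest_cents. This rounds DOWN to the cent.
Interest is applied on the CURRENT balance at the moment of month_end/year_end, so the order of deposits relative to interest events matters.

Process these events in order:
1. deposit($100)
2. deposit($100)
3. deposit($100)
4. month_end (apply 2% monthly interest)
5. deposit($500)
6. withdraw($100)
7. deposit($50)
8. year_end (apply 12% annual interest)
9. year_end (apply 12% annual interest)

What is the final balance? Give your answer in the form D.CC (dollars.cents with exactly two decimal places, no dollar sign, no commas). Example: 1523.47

After 1 (deposit($100)): balance=$600.00 total_interest=$0.00
After 2 (deposit($100)): balance=$700.00 total_interest=$0.00
After 3 (deposit($100)): balance=$800.00 total_interest=$0.00
After 4 (month_end (apply 2% monthly interest)): balance=$816.00 total_interest=$16.00
After 5 (deposit($500)): balance=$1316.00 total_interest=$16.00
After 6 (withdraw($100)): balance=$1216.00 total_interest=$16.00
After 7 (deposit($50)): balance=$1266.00 total_interest=$16.00
After 8 (year_end (apply 12% annual interest)): balance=$1417.92 total_interest=$167.92
After 9 (year_end (apply 12% annual interest)): balance=$1588.07 total_interest=$338.07

Answer: 1588.07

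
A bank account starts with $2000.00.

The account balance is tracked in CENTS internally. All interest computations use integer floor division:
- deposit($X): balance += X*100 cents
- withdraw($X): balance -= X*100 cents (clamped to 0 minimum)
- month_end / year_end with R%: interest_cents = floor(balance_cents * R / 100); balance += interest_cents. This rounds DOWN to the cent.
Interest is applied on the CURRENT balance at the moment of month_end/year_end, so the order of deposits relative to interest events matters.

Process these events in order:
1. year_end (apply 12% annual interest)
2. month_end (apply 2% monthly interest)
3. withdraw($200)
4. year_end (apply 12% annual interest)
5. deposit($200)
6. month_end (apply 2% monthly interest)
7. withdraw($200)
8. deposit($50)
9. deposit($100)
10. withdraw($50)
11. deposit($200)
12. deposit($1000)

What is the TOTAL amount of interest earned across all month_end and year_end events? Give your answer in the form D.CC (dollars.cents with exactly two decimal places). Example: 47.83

Answer: 585.66

Derivation:
After 1 (year_end (apply 12% annual interest)): balance=$2240.00 total_interest=$240.00
After 2 (month_end (apply 2% monthly interest)): balance=$2284.80 total_interest=$284.80
After 3 (withdraw($200)): balance=$2084.80 total_interest=$284.80
After 4 (year_end (apply 12% annual interest)): balance=$2334.97 total_interest=$534.97
After 5 (deposit($200)): balance=$2534.97 total_interest=$534.97
After 6 (month_end (apply 2% monthly interest)): balance=$2585.66 total_interest=$585.66
After 7 (withdraw($200)): balance=$2385.66 total_interest=$585.66
After 8 (deposit($50)): balance=$2435.66 total_interest=$585.66
After 9 (deposit($100)): balance=$2535.66 total_interest=$585.66
After 10 (withdraw($50)): balance=$2485.66 total_interest=$585.66
After 11 (deposit($200)): balance=$2685.66 total_interest=$585.66
After 12 (deposit($1000)): balance=$3685.66 total_interest=$585.66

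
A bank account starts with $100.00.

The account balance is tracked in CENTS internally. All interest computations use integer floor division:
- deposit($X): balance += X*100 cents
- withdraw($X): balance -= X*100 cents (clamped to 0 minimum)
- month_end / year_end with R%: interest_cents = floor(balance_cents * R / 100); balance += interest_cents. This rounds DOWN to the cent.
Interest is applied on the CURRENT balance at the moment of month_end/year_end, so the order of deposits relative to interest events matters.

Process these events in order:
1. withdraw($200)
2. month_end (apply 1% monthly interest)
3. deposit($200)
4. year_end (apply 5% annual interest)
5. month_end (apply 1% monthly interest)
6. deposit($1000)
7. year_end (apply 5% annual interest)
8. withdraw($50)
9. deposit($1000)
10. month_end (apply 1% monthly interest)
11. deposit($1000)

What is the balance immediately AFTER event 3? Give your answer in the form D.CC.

Answer: 200.00

Derivation:
After 1 (withdraw($200)): balance=$0.00 total_interest=$0.00
After 2 (month_end (apply 1% monthly interest)): balance=$0.00 total_interest=$0.00
After 3 (deposit($200)): balance=$200.00 total_interest=$0.00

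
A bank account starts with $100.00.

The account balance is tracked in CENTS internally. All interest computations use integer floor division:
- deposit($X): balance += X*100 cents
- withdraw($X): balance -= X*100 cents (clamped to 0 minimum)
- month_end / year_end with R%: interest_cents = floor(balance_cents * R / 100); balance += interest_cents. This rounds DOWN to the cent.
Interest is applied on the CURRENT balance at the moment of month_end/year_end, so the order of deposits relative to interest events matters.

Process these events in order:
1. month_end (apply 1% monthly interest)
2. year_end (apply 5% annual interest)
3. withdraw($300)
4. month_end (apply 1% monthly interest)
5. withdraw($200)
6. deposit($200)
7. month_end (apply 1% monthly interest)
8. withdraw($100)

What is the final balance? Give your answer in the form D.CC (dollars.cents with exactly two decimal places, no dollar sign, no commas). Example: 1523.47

After 1 (month_end (apply 1% monthly interest)): balance=$101.00 total_interest=$1.00
After 2 (year_end (apply 5% annual interest)): balance=$106.05 total_interest=$6.05
After 3 (withdraw($300)): balance=$0.00 total_interest=$6.05
After 4 (month_end (apply 1% monthly interest)): balance=$0.00 total_interest=$6.05
After 5 (withdraw($200)): balance=$0.00 total_interest=$6.05
After 6 (deposit($200)): balance=$200.00 total_interest=$6.05
After 7 (month_end (apply 1% monthly interest)): balance=$202.00 total_interest=$8.05
After 8 (withdraw($100)): balance=$102.00 total_interest=$8.05

Answer: 102.00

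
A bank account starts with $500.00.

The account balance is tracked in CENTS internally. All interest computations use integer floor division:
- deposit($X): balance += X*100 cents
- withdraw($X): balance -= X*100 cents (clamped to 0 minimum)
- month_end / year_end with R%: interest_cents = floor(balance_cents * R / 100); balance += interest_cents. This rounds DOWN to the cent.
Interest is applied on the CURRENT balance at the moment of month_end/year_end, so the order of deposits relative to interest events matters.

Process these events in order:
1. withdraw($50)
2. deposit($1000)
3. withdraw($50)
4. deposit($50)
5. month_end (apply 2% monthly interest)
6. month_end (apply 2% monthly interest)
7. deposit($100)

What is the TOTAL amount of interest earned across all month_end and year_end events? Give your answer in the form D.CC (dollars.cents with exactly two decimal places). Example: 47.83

After 1 (withdraw($50)): balance=$450.00 total_interest=$0.00
After 2 (deposit($1000)): balance=$1450.00 total_interest=$0.00
After 3 (withdraw($50)): balance=$1400.00 total_interest=$0.00
After 4 (deposit($50)): balance=$1450.00 total_interest=$0.00
After 5 (month_end (apply 2% monthly interest)): balance=$1479.00 total_interest=$29.00
After 6 (month_end (apply 2% monthly interest)): balance=$1508.58 total_interest=$58.58
After 7 (deposit($100)): balance=$1608.58 total_interest=$58.58

Answer: 58.58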